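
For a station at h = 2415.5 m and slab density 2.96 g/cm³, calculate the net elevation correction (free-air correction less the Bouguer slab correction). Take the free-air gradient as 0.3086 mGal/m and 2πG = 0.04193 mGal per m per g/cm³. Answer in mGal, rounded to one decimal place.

445.6

Combined gradient = 0.3086 − 0.04193 × 2.96 = 0.1844872 mGal/m
Combined elevation correction = 0.1844872 × 2415.5 = 445.6 mGal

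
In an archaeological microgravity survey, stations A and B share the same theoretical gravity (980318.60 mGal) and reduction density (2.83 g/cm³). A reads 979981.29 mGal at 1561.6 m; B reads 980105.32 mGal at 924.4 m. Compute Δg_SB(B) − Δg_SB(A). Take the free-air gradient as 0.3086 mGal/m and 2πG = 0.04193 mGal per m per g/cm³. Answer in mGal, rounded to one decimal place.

Δg_SB(A) = 979981.29 − 980318.60 + 0.3086×1561.6 − 0.04193×2.83×1561.6 = -40.70 mGal
Δg_SB(B) = 980105.32 − 980318.60 + 0.3086×924.4 − 0.04193×2.83×924.4 = -37.70 mGal
Difference = -37.70 − (-40.70) = 3.00 mGal

3.0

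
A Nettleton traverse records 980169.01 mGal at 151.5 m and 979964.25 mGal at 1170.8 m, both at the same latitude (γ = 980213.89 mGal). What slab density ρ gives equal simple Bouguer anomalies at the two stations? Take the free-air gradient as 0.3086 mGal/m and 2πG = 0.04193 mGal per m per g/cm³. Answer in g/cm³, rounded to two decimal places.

2.57

Δg_obs = 979964.25 − 980169.01 = -204.76 mGal over Δh = 1170.8 − 151.5 = 1019.3 m
Equal Bouguer anomalies ⇒ Δg_obs + (0.3086 − 0.04193ρ)·Δh = 0
0.3086 − 0.04193ρ = −Δg_obs/Δh = 0.20088
ρ = (0.3086 − 0.20088) / 0.04193 = 2.57 g/cm³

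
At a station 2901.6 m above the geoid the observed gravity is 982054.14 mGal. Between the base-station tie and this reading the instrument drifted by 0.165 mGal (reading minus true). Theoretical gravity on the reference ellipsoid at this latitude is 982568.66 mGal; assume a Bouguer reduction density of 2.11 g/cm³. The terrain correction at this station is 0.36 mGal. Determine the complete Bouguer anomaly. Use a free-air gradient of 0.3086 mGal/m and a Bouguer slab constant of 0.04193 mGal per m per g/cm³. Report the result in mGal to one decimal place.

124.4

Drift-corrected reading = 982054.14 − (0.165) = 982053.975 mGal
Free-air correction = 0.3086 × 2901.6 = 895.43 mGal
Free-air anomaly = 982053.975 − 982568.66 + (895.43) = 380.745 mGal
Bouguer slab correction = 0.04193 × 2.11 × 2901.6 = 256.71 mGal
Simple Bouguer anomaly = 380.745 − (256.71) = 124.035 mGal
Complete Bouguer anomaly = 124.035 + 0.36 = 124.395 mGal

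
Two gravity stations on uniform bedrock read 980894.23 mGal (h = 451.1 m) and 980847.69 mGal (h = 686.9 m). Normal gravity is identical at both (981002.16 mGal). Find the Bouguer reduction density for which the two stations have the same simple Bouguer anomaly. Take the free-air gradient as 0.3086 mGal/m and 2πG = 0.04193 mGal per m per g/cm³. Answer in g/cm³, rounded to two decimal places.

Δg_obs = 980847.69 − 980894.23 = -46.54 mGal over Δh = 686.9 − 451.1 = 235.8 m
Equal Bouguer anomalies ⇒ Δg_obs + (0.3086 − 0.04193ρ)·Δh = 0
0.3086 − 0.04193ρ = −Δg_obs/Δh = 0.19737
ρ = (0.3086 − 0.19737) / 0.04193 = 2.65 g/cm³

2.65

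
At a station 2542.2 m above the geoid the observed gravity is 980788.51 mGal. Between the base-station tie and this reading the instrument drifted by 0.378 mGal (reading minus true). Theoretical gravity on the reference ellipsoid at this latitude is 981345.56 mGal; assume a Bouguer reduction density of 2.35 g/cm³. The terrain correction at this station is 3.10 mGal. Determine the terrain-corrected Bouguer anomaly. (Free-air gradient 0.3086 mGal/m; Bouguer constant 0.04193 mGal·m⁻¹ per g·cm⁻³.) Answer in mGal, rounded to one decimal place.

Drift-corrected reading = 980788.51 − (0.378) = 980788.132 mGal
Free-air correction = 0.3086 × 2542.2 = 784.52 mGal
Free-air anomaly = 980788.132 − 981345.56 + (784.52) = 227.092 mGal
Bouguer slab correction = 0.04193 × 2.35 × 2542.2 = 250.50 mGal
Simple Bouguer anomaly = 227.092 − (250.50) = -23.408 mGal
Complete Bouguer anomaly = -23.408 + 3.10 = -20.308 mGal

-20.3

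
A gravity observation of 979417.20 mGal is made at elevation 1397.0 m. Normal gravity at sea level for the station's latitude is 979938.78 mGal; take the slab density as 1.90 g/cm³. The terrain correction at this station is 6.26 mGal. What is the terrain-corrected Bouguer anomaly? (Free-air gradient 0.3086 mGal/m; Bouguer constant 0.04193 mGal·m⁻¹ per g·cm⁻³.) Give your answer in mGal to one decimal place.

Free-air correction = 0.3086 × 1397.0 = 431.11 mGal
Free-air anomaly = 979417.20 − 979938.78 + (431.11) = -90.47 mGal
Bouguer slab correction = 0.04193 × 1.90 × 1397.0 = 111.29 mGal
Simple Bouguer anomaly = -90.47 − (111.29) = -201.76 mGal
Complete Bouguer anomaly = -201.76 + 6.26 = -195.50 mGal

-195.5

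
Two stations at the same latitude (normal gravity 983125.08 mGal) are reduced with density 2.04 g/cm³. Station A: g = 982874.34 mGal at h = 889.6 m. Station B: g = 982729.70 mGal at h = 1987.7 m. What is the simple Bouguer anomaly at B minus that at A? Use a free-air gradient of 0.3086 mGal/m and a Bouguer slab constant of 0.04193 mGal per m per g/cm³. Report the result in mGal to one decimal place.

Δg_SB(A) = 982874.34 − 983125.08 + 0.3086×889.6 − 0.04193×2.04×889.6 = -52.30 mGal
Δg_SB(B) = 982729.70 − 983125.08 + 0.3086×1987.7 − 0.04193×2.04×1987.7 = 48.00 mGal
Difference = 48.00 − (-52.30) = 100.30 mGal

100.3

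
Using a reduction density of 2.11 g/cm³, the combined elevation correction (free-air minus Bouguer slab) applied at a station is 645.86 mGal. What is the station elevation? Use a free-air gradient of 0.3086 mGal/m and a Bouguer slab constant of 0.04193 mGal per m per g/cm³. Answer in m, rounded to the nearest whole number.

Combined gradient = 0.3086 − 0.04193 × 2.11 = 0.2201277 mGal/m
h = 645.86 / 0.2201277 = 2934.02 m

2934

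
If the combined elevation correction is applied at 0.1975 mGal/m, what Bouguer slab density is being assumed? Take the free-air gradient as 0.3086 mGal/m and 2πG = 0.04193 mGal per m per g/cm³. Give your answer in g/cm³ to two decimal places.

2.65

0.1975 = 0.3086 − 0.04193 × ρ
ρ = (0.3086 − 0.1975) / 0.04193 = 2.65 g/cm³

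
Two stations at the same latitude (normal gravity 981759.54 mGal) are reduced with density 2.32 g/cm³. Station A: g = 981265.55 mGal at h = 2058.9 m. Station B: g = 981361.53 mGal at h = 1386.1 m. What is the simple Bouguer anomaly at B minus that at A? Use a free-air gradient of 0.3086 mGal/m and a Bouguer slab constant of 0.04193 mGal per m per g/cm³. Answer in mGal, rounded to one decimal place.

-46.2

Δg_SB(A) = 981265.55 − 981759.54 + 0.3086×2058.9 − 0.04193×2.32×2058.9 = -58.90 mGal
Δg_SB(B) = 981361.53 − 981759.54 + 0.3086×1386.1 − 0.04193×2.32×1386.1 = -105.10 mGal
Difference = -105.10 − (-58.90) = -46.20 mGal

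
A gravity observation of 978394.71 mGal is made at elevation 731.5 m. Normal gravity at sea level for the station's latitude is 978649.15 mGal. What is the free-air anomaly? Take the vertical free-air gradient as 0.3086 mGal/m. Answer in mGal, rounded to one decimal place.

Free-air correction = 0.3086 × 731.5 = 225.74 mGal
Free-air anomaly = 978394.71 − 978649.15 + (225.74) = -28.70 mGal

-28.7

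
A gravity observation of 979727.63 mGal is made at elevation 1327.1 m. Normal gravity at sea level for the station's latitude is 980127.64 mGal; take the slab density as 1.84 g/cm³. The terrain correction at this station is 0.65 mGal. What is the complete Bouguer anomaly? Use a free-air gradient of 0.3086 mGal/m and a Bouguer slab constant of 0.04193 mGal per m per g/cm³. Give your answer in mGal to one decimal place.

-92.2

Free-air correction = 0.3086 × 1327.1 = 409.54 mGal
Free-air anomaly = 979727.63 − 980127.64 + (409.54) = 9.53 mGal
Bouguer slab correction = 0.04193 × 1.84 × 1327.1 = 102.39 mGal
Simple Bouguer anomaly = 9.53 − (102.39) = -92.86 mGal
Complete Bouguer anomaly = -92.86 + 0.65 = -92.21 mGal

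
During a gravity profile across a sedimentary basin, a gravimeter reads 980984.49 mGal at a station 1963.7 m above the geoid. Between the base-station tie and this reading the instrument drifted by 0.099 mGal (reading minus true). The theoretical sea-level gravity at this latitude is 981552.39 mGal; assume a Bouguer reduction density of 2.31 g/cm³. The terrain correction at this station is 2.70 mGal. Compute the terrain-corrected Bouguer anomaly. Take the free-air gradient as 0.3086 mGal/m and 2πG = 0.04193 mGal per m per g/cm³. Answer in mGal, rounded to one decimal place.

Drift-corrected reading = 980984.49 − (0.099) = 980984.391 mGal
Free-air correction = 0.3086 × 1963.7 = 606.00 mGal
Free-air anomaly = 980984.391 − 981552.39 + (606.00) = 38.001 mGal
Bouguer slab correction = 0.04193 × 2.31 × 1963.7 = 190.20 mGal
Simple Bouguer anomaly = 38.001 − (190.20) = -152.199 mGal
Complete Bouguer anomaly = -152.199 + 2.70 = -149.499 mGal

-149.5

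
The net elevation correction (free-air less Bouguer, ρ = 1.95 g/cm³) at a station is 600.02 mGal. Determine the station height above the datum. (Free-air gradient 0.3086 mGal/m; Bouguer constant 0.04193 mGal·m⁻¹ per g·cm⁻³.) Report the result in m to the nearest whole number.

2645

Combined gradient = 0.3086 − 0.04193 × 1.95 = 0.2268365 mGal/m
h = 600.02 / 0.2268365 = 2645.17 m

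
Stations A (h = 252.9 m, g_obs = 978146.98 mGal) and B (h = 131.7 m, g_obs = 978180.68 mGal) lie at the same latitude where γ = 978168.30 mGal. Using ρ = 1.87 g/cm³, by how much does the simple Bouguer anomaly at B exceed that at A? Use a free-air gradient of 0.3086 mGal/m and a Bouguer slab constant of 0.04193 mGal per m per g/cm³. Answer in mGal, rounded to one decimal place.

Δg_SB(A) = 978146.98 − 978168.30 + 0.3086×252.9 − 0.04193×1.87×252.9 = 36.90 mGal
Δg_SB(B) = 978180.68 − 978168.30 + 0.3086×131.7 − 0.04193×1.87×131.7 = 42.70 mGal
Difference = 42.70 − (36.90) = 5.80 mGal

5.8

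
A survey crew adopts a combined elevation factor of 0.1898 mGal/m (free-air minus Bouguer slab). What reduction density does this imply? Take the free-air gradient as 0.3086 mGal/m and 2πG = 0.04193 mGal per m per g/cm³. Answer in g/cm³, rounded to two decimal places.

2.83

0.1898 = 0.3086 − 0.04193 × ρ
ρ = (0.3086 − 0.1898) / 0.04193 = 2.83 g/cm³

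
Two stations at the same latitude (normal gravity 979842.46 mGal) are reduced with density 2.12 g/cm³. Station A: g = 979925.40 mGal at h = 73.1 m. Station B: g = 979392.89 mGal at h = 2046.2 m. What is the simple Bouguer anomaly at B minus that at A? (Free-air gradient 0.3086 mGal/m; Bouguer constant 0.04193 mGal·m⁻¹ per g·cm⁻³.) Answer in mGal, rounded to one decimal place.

Δg_SB(A) = 979925.40 − 979842.46 + 0.3086×73.1 − 0.04193×2.12×73.1 = 99.00 mGal
Δg_SB(B) = 979392.89 − 979842.46 + 0.3086×2046.2 − 0.04193×2.12×2046.2 = 0.00 mGal
Difference = 0.00 − (99.00) = -99.00 mGal

-99.0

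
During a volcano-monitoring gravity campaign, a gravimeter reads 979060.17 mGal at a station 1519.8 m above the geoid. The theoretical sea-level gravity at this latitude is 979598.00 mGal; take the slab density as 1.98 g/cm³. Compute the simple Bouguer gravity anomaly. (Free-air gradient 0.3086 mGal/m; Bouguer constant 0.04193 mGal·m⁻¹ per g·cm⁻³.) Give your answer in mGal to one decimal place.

Free-air correction = 0.3086 × 1519.8 = 469.01 mGal
Free-air anomaly = 979060.17 − 979598.00 + (469.01) = -68.82 mGal
Bouguer slab correction = 0.04193 × 1.98 × 1519.8 = 126.18 mGal
Simple Bouguer anomaly = -68.82 − (126.18) = -195.00 mGal

-195.0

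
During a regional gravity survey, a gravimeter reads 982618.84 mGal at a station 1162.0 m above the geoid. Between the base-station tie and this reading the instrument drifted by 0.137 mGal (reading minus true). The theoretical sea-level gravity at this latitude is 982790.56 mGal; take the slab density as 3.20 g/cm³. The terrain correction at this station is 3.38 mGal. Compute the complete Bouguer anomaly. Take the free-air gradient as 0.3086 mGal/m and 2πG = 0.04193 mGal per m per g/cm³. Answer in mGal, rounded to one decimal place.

Drift-corrected reading = 982618.84 − (0.137) = 982618.703 mGal
Free-air correction = 0.3086 × 1162.0 = 358.59 mGal
Free-air anomaly = 982618.703 − 982790.56 + (358.59) = 186.733 mGal
Bouguer slab correction = 0.04193 × 3.20 × 1162.0 = 155.91 mGal
Simple Bouguer anomaly = 186.733 − (155.91) = 30.823 mGal
Complete Bouguer anomaly = 30.823 + 3.38 = 34.203 mGal

34.2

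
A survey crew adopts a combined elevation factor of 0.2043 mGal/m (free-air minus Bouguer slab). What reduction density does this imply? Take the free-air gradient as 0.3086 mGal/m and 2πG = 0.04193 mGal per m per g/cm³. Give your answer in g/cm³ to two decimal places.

0.2043 = 0.3086 − 0.04193 × ρ
ρ = (0.3086 − 0.2043) / 0.04193 = 2.49 g/cm³

2.49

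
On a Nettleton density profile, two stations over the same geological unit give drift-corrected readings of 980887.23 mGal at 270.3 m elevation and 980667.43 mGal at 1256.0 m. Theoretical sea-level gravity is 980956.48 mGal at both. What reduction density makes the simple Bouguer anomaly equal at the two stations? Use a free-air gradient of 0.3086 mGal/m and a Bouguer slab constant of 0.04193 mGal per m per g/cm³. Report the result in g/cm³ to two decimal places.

Δg_obs = 980667.43 − 980887.23 = -219.80 mGal over Δh = 1256.0 − 270.3 = 985.7 m
Equal Bouguer anomalies ⇒ Δg_obs + (0.3086 − 0.04193ρ)·Δh = 0
0.3086 − 0.04193ρ = −Δg_obs/Δh = 0.22299
ρ = (0.3086 − 0.22299) / 0.04193 = 2.04 g/cm³

2.04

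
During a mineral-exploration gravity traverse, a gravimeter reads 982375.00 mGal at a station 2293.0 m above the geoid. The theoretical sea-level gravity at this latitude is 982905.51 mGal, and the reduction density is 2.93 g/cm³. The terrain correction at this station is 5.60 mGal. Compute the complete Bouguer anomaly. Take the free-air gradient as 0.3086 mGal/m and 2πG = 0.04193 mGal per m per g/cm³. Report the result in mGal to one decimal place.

Free-air correction = 0.3086 × 2293.0 = 707.62 mGal
Free-air anomaly = 982375.00 − 982905.51 + (707.62) = 177.11 mGal
Bouguer slab correction = 0.04193 × 2.93 × 2293.0 = 281.71 mGal
Simple Bouguer anomaly = 177.11 − (281.71) = -104.60 mGal
Complete Bouguer anomaly = -104.60 + 5.60 = -99.00 mGal

-99.0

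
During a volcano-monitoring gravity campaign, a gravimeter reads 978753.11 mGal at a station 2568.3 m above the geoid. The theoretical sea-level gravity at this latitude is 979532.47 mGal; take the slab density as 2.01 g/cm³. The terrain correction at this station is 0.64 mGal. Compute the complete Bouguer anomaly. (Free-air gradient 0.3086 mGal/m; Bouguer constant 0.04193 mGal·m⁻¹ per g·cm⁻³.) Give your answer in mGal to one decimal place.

-202.6

Free-air correction = 0.3086 × 2568.3 = 792.58 mGal
Free-air anomaly = 978753.11 − 979532.47 + (792.58) = 13.22 mGal
Bouguer slab correction = 0.04193 × 2.01 × 2568.3 = 216.45 mGal
Simple Bouguer anomaly = 13.22 − (216.45) = -203.23 mGal
Complete Bouguer anomaly = -203.23 + 0.64 = -202.59 mGal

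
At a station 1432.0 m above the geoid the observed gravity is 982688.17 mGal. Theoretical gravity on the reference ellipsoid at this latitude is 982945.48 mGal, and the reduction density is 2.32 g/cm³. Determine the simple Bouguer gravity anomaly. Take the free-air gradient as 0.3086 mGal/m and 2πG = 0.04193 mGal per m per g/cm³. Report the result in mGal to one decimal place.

45.3

Free-air correction = 0.3086 × 1432.0 = 441.92 mGal
Free-air anomaly = 982688.17 − 982945.48 + (441.92) = 184.61 mGal
Bouguer slab correction = 0.04193 × 2.32 × 1432.0 = 139.30 mGal
Simple Bouguer anomaly = 184.61 − (139.30) = 45.31 mGal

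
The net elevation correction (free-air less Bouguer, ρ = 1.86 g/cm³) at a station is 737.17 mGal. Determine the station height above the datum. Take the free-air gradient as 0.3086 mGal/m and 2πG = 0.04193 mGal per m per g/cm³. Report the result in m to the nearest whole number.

3197

Combined gradient = 0.3086 − 0.04193 × 1.86 = 0.2306102 mGal/m
h = 737.17 / 0.2306102 = 3196.61 m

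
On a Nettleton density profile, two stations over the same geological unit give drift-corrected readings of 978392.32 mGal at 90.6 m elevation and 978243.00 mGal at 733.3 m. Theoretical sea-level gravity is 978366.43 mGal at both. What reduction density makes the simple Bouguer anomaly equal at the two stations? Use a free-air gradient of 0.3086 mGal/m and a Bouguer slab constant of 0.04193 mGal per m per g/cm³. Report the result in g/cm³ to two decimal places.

Δg_obs = 978243.00 − 978392.32 = -149.32 mGal over Δh = 733.3 − 90.6 = 642.7 m
Equal Bouguer anomalies ⇒ Δg_obs + (0.3086 − 0.04193ρ)·Δh = 0
0.3086 − 0.04193ρ = −Δg_obs/Δh = 0.23233
ρ = (0.3086 − 0.23233) / 0.04193 = 1.82 g/cm³

1.82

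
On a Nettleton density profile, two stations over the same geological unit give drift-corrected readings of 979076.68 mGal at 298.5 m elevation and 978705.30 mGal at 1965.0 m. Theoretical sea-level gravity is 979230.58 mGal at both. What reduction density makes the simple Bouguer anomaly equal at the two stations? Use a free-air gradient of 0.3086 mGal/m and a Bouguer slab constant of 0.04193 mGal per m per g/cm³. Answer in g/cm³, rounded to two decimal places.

Δg_obs = 978705.30 − 979076.68 = -371.38 mGal over Δh = 1965.0 − 298.5 = 1666.5 m
Equal Bouguer anomalies ⇒ Δg_obs + (0.3086 − 0.04193ρ)·Δh = 0
0.3086 − 0.04193ρ = −Δg_obs/Δh = 0.22285
ρ = (0.3086 − 0.22285) / 0.04193 = 2.05 g/cm³

2.05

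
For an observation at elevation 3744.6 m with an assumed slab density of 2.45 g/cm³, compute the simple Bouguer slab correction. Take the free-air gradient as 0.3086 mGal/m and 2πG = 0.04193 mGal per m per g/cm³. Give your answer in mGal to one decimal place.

384.7

Bouguer slab correction = 0.04193 × 2.45 × 3744.6 = 384.7 mGal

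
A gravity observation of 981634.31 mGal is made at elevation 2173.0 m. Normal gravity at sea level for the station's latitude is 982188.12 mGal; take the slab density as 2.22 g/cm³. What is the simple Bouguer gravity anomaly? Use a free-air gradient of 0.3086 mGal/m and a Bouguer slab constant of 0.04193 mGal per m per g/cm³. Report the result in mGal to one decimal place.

Free-air correction = 0.3086 × 2173.0 = 670.59 mGal
Free-air anomaly = 981634.31 − 982188.12 + (670.59) = 116.78 mGal
Bouguer slab correction = 0.04193 × 2.22 × 2173.0 = 202.27 mGal
Simple Bouguer anomaly = 116.78 − (202.27) = -85.49 mGal

-85.5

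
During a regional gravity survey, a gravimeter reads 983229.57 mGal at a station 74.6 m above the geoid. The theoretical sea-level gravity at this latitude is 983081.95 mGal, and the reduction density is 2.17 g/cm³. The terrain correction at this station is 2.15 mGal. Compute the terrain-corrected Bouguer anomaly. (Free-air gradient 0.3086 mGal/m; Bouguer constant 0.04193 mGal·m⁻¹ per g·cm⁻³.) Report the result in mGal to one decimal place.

166.0

Free-air correction = 0.3086 × 74.6 = 23.02 mGal
Free-air anomaly = 983229.57 − 983081.95 + (23.02) = 170.64 mGal
Bouguer slab correction = 0.04193 × 2.17 × 74.6 = 6.79 mGal
Simple Bouguer anomaly = 170.64 − (6.79) = 163.85 mGal
Complete Bouguer anomaly = 163.85 + 2.15 = 166.00 mGal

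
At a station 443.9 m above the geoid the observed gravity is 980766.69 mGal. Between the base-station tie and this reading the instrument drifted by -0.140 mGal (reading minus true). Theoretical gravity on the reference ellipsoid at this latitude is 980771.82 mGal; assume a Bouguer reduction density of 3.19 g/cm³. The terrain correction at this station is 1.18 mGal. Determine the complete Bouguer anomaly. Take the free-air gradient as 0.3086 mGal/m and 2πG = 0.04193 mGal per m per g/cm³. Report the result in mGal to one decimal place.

Drift-corrected reading = 980766.69 − (-0.140) = 980766.830 mGal
Free-air correction = 0.3086 × 443.9 = 136.99 mGal
Free-air anomaly = 980766.830 − 980771.82 + (136.99) = 132.000 mGal
Bouguer slab correction = 0.04193 × 3.19 × 443.9 = 59.37 mGal
Simple Bouguer anomaly = 132.000 − (59.37) = 72.630 mGal
Complete Bouguer anomaly = 72.630 + 1.18 = 73.810 mGal

73.8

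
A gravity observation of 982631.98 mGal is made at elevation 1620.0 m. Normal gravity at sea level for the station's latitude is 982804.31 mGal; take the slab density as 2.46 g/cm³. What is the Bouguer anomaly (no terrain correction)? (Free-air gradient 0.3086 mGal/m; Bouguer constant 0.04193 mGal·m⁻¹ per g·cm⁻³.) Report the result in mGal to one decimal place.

Free-air correction = 0.3086 × 1620.0 = 499.93 mGal
Free-air anomaly = 982631.98 − 982804.31 + (499.93) = 327.60 mGal
Bouguer slab correction = 0.04193 × 2.46 × 1620.0 = 167.10 mGal
Simple Bouguer anomaly = 327.60 − (167.10) = 160.50 mGal

160.5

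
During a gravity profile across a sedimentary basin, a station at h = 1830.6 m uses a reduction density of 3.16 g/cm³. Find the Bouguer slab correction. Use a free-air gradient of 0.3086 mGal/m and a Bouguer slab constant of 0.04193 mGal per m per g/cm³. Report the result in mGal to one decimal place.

Bouguer slab correction = 0.04193 × 3.16 × 1830.6 = 242.6 mGal

242.6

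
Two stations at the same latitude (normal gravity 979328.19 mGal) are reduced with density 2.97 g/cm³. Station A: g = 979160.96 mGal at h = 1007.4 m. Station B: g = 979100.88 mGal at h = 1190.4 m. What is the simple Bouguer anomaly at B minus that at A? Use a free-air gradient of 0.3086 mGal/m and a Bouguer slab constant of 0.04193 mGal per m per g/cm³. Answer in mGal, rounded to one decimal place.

Δg_SB(A) = 979160.96 − 979328.19 + 0.3086×1007.4 − 0.04193×2.97×1007.4 = 18.20 mGal
Δg_SB(B) = 979100.88 − 979328.19 + 0.3086×1190.4 − 0.04193×2.97×1190.4 = -8.20 mGal
Difference = -8.20 − (18.20) = -26.40 mGal

-26.4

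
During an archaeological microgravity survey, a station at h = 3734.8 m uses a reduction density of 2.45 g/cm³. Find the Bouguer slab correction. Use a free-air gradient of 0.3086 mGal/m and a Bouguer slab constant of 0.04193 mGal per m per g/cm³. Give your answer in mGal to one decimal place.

383.7

Bouguer slab correction = 0.04193 × 2.45 × 3734.8 = 383.7 mGal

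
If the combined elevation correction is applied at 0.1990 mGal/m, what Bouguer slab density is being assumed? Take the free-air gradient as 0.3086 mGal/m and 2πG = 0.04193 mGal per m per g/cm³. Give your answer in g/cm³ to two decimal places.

2.61

0.1990 = 0.3086 − 0.04193 × ρ
ρ = (0.3086 − 0.1990) / 0.04193 = 2.61 g/cm³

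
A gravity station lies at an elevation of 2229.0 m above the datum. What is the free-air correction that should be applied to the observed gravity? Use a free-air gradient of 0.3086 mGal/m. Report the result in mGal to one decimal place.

Free-air correction = 0.3086 × 2229.0 = 687.9 mGal

687.9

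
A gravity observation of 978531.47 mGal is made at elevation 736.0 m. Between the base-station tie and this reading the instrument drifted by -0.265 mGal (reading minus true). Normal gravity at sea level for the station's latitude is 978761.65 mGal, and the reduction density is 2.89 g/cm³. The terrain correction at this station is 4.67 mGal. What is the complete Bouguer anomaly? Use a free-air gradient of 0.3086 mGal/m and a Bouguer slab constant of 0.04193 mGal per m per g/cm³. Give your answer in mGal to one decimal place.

Drift-corrected reading = 978531.47 − (-0.265) = 978531.735 mGal
Free-air correction = 0.3086 × 736.0 = 227.13 mGal
Free-air anomaly = 978531.735 − 978761.65 + (227.13) = -2.785 mGal
Bouguer slab correction = 0.04193 × 2.89 × 736.0 = 89.19 mGal
Simple Bouguer anomaly = -2.785 − (89.19) = -91.975 mGal
Complete Bouguer anomaly = -91.975 + 4.67 = -87.305 mGal

-87.3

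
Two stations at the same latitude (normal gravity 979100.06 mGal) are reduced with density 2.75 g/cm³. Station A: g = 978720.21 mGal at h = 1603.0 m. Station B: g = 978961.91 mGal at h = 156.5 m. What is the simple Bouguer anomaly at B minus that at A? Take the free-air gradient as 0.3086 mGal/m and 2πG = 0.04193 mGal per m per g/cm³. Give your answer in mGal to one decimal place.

Δg_SB(A) = 978720.21 − 979100.06 + 0.3086×1603.0 − 0.04193×2.75×1603.0 = -70.00 mGal
Δg_SB(B) = 978961.91 − 979100.06 + 0.3086×156.5 − 0.04193×2.75×156.5 = -107.90 mGal
Difference = -107.90 − (-70.00) = -37.90 mGal

-37.9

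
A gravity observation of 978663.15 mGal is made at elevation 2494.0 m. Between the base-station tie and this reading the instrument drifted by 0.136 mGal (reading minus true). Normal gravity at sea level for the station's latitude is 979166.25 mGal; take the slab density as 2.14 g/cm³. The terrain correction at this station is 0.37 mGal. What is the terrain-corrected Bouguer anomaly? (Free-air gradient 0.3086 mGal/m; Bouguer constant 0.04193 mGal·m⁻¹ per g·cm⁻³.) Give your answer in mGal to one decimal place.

43.0

Drift-corrected reading = 978663.15 − (0.136) = 978663.014 mGal
Free-air correction = 0.3086 × 2494.0 = 769.65 mGal
Free-air anomaly = 978663.014 − 979166.25 + (769.65) = 266.414 mGal
Bouguer slab correction = 0.04193 × 2.14 × 2494.0 = 223.79 mGal
Simple Bouguer anomaly = 266.414 − (223.79) = 42.624 mGal
Complete Bouguer anomaly = 42.624 + 0.37 = 42.994 mGal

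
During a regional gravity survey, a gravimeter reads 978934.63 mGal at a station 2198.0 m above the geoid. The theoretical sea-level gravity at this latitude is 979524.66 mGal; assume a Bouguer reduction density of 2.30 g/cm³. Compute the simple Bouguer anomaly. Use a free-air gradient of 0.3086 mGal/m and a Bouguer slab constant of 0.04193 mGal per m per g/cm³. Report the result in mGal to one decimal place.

Free-air correction = 0.3086 × 2198.0 = 678.30 mGal
Free-air anomaly = 978934.63 − 979524.66 + (678.30) = 88.27 mGal
Bouguer slab correction = 0.04193 × 2.30 × 2198.0 = 211.97 mGal
Simple Bouguer anomaly = 88.27 − (211.97) = -123.70 mGal

-123.7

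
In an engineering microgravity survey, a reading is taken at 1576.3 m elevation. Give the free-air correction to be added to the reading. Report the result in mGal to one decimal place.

486.4

Free-air correction = 0.3086 × 1576.3 = 486.4 mGal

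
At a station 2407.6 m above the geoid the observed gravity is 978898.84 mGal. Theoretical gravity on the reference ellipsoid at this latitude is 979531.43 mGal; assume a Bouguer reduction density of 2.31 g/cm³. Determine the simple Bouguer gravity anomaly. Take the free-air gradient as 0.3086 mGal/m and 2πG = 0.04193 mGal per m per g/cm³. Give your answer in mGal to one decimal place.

-122.8

Free-air correction = 0.3086 × 2407.6 = 742.99 mGal
Free-air anomaly = 978898.84 − 979531.43 + (742.99) = 110.40 mGal
Bouguer slab correction = 0.04193 × 2.31 × 2407.6 = 233.20 mGal
Simple Bouguer anomaly = 110.40 − (233.20) = -122.80 mGal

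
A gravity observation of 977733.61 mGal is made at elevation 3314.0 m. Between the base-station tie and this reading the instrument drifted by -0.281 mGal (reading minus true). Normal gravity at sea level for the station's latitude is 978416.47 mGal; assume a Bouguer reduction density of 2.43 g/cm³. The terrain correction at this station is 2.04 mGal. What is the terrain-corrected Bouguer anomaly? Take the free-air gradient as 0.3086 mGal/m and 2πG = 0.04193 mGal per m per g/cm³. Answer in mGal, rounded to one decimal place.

4.5

Drift-corrected reading = 977733.61 − (-0.281) = 977733.891 mGal
Free-air correction = 0.3086 × 3314.0 = 1022.70 mGal
Free-air anomaly = 977733.891 − 978416.47 + (1022.70) = 340.121 mGal
Bouguer slab correction = 0.04193 × 2.43 × 3314.0 = 337.66 mGal
Simple Bouguer anomaly = 340.121 − (337.66) = 2.461 mGal
Complete Bouguer anomaly = 2.461 + 2.04 = 4.501 mGal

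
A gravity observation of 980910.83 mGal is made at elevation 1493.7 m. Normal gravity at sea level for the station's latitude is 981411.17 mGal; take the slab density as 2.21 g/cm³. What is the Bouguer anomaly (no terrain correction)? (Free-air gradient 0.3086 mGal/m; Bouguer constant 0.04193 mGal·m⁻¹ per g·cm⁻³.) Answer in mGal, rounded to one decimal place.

-177.8

Free-air correction = 0.3086 × 1493.7 = 460.96 mGal
Free-air anomaly = 980910.83 − 981411.17 + (460.96) = -39.38 mGal
Bouguer slab correction = 0.04193 × 2.21 × 1493.7 = 138.41 mGal
Simple Bouguer anomaly = -39.38 − (138.41) = -177.79 mGal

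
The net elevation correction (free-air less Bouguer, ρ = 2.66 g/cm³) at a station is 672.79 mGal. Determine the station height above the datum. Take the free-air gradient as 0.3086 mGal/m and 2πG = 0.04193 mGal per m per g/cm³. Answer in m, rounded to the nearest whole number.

3414

Combined gradient = 0.3086 − 0.04193 × 2.66 = 0.1970662 mGal/m
h = 672.79 / 0.1970662 = 3414.03 m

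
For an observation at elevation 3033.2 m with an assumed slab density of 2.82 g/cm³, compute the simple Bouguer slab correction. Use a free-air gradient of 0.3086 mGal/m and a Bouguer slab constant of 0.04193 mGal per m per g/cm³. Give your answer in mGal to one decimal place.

358.7

Bouguer slab correction = 0.04193 × 2.82 × 3033.2 = 358.7 mGal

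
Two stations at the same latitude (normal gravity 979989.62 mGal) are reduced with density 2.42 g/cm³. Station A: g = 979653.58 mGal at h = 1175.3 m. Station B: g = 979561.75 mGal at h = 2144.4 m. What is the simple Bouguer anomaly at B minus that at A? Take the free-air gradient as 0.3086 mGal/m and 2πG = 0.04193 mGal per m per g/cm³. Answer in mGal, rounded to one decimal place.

108.9

Δg_SB(A) = 979653.58 − 979989.62 + 0.3086×1175.3 − 0.04193×2.42×1175.3 = -92.60 mGal
Δg_SB(B) = 979561.75 − 979989.62 + 0.3086×2144.4 − 0.04193×2.42×2144.4 = 16.30 mGal
Difference = 16.30 − (-92.60) = 108.90 mGal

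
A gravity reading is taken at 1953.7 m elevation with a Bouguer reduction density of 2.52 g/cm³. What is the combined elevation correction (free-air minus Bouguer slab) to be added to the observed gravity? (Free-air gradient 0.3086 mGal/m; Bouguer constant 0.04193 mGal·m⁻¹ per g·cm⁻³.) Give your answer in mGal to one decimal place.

Combined gradient = 0.3086 − 0.04193 × 2.52 = 0.2029364 mGal/m
Combined elevation correction = 0.2029364 × 1953.7 = 396.5 mGal

396.5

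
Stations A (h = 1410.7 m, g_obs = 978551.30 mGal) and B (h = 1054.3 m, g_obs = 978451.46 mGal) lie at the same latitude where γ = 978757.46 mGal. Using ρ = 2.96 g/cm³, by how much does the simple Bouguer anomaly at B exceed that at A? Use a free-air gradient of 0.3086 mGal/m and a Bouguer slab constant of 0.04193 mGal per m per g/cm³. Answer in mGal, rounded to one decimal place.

Δg_SB(A) = 978551.30 − 978757.46 + 0.3086×1410.7 − 0.04193×2.96×1410.7 = 54.10 mGal
Δg_SB(B) = 978451.46 − 978757.46 + 0.3086×1054.3 − 0.04193×2.96×1054.3 = -111.50 mGal
Difference = -111.50 − (54.10) = -165.60 mGal

-165.6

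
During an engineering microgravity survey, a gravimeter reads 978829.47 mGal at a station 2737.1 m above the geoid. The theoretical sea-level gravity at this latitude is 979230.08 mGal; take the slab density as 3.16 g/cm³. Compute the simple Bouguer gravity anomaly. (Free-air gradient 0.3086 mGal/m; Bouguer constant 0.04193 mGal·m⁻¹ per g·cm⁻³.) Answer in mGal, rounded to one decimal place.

81.4

Free-air correction = 0.3086 × 2737.1 = 844.67 mGal
Free-air anomaly = 978829.47 − 979230.08 + (844.67) = 444.06 mGal
Bouguer slab correction = 0.04193 × 3.16 × 2737.1 = 362.66 mGal
Simple Bouguer anomaly = 444.06 − (362.66) = 81.40 mGal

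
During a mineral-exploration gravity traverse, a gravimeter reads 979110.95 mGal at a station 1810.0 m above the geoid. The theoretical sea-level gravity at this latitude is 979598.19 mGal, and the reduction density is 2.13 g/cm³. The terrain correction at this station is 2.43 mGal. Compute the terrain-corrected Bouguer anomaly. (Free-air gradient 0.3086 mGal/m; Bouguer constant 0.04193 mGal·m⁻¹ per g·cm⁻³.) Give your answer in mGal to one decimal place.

Free-air correction = 0.3086 × 1810.0 = 558.57 mGal
Free-air anomaly = 979110.95 − 979598.19 + (558.57) = 71.33 mGal
Bouguer slab correction = 0.04193 × 2.13 × 1810.0 = 161.65 mGal
Simple Bouguer anomaly = 71.33 − (161.65) = -90.32 mGal
Complete Bouguer anomaly = -90.32 + 2.43 = -87.89 mGal

-87.9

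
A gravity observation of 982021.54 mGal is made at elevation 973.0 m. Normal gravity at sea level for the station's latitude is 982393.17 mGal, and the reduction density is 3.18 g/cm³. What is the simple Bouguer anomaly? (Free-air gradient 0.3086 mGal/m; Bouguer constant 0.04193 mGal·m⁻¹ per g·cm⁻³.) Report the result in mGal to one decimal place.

Free-air correction = 0.3086 × 973.0 = 300.27 mGal
Free-air anomaly = 982021.54 − 982393.17 + (300.27) = -71.36 mGal
Bouguer slab correction = 0.04193 × 3.18 × 973.0 = 129.74 mGal
Simple Bouguer anomaly = -71.36 − (129.74) = -201.10 mGal

-201.1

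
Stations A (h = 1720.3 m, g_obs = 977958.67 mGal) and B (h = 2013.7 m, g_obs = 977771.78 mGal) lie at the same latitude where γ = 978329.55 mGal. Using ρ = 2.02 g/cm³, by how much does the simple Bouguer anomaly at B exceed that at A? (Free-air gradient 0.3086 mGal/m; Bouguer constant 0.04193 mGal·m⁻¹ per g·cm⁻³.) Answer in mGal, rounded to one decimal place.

-121.2

Δg_SB(A) = 977958.67 − 978329.55 + 0.3086×1720.3 − 0.04193×2.02×1720.3 = 14.30 mGal
Δg_SB(B) = 977771.78 − 978329.55 + 0.3086×2013.7 − 0.04193×2.02×2013.7 = -106.90 mGal
Difference = -106.90 − (14.30) = -121.20 mGal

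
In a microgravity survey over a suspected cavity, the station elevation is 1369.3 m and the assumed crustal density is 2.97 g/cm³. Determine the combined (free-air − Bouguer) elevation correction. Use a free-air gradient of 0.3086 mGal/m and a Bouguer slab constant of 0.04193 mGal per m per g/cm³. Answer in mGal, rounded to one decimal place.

Combined gradient = 0.3086 − 0.04193 × 2.97 = 0.1840679 mGal/m
Combined elevation correction = 0.1840679 × 1369.3 = 252.0 mGal

252.0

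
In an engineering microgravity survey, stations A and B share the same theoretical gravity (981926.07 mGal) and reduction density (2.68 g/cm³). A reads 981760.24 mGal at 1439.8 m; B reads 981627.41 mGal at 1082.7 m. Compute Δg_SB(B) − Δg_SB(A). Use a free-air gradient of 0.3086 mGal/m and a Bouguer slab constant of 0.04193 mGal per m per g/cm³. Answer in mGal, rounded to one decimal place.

Δg_SB(A) = 981760.24 − 981926.07 + 0.3086×1439.8 − 0.04193×2.68×1439.8 = 116.70 mGal
Δg_SB(B) = 981627.41 − 981926.07 + 0.3086×1082.7 − 0.04193×2.68×1082.7 = -86.20 mGal
Difference = -86.20 − (116.70) = -202.90 mGal

-202.9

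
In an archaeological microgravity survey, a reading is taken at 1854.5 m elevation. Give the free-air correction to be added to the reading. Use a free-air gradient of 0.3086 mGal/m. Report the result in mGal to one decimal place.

572.3

Free-air correction = 0.3086 × 1854.5 = 572.3 mGal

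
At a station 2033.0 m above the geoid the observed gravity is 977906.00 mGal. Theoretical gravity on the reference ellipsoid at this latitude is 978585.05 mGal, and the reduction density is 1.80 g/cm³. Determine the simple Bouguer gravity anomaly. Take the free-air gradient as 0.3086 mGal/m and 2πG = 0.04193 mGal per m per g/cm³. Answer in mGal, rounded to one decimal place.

-205.1

Free-air correction = 0.3086 × 2033.0 = 627.38 mGal
Free-air anomaly = 977906.00 − 978585.05 + (627.38) = -51.67 mGal
Bouguer slab correction = 0.04193 × 1.80 × 2033.0 = 153.44 mGal
Simple Bouguer anomaly = -51.67 − (153.44) = -205.11 mGal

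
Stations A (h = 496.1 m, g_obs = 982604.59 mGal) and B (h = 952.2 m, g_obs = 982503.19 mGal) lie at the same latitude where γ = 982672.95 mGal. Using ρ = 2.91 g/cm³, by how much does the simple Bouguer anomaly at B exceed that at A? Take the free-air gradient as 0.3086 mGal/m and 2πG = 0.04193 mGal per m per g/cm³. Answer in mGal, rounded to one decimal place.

Δg_SB(A) = 982604.59 − 982672.95 + 0.3086×496.1 − 0.04193×2.91×496.1 = 24.20 mGal
Δg_SB(B) = 982503.19 − 982672.95 + 0.3086×952.2 − 0.04193×2.91×952.2 = 7.90 mGal
Difference = 7.90 − (24.20) = -16.30 mGal

-16.3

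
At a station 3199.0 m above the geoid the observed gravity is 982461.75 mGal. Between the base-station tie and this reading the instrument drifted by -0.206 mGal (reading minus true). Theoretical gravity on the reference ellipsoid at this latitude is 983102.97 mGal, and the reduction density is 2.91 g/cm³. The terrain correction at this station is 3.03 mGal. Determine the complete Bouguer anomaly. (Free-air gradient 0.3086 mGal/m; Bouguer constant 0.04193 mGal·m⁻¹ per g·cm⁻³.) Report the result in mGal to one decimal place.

Drift-corrected reading = 982461.75 − (-0.206) = 982461.956 mGal
Free-air correction = 0.3086 × 3199.0 = 987.21 mGal
Free-air anomaly = 982461.956 − 983102.97 + (987.21) = 346.196 mGal
Bouguer slab correction = 0.04193 × 2.91 × 3199.0 = 390.33 mGal
Simple Bouguer anomaly = 346.196 − (390.33) = -44.134 mGal
Complete Bouguer anomaly = -44.134 + 3.03 = -41.104 mGal

-41.1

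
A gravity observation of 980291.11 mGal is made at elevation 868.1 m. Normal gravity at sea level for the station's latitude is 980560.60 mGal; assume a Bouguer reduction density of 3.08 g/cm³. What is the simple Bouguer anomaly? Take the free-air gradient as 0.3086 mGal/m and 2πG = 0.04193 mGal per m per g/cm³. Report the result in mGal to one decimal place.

Free-air correction = 0.3086 × 868.1 = 267.90 mGal
Free-air anomaly = 980291.11 − 980560.60 + (267.90) = -1.59 mGal
Bouguer slab correction = 0.04193 × 3.08 × 868.1 = 112.11 mGal
Simple Bouguer anomaly = -1.59 − (112.11) = -113.70 mGal

-113.7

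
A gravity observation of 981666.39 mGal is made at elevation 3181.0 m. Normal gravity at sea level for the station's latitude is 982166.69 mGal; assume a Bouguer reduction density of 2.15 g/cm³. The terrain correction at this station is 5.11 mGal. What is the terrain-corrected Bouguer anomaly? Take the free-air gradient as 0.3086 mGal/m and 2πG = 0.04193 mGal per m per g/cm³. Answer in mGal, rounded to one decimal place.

Free-air correction = 0.3086 × 3181.0 = 981.66 mGal
Free-air anomaly = 981666.39 − 982166.69 + (981.66) = 481.36 mGal
Bouguer slab correction = 0.04193 × 2.15 × 3181.0 = 286.77 mGal
Simple Bouguer anomaly = 481.36 − (286.77) = 194.59 mGal
Complete Bouguer anomaly = 194.59 + 5.11 = 199.70 mGal

199.7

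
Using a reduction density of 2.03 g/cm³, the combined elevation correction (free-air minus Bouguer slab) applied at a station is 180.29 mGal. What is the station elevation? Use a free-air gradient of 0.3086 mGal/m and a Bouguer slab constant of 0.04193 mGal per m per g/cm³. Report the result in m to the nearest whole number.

Combined gradient = 0.3086 − 0.04193 × 2.03 = 0.2234821 mGal/m
h = 180.29 / 0.2234821 = 806.73 m

807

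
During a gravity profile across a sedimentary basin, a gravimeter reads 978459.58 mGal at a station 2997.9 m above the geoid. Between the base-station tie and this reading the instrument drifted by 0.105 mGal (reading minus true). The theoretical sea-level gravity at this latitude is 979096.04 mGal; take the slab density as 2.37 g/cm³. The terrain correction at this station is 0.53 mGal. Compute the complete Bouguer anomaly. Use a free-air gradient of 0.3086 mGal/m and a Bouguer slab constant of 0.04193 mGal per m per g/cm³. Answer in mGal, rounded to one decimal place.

Drift-corrected reading = 978459.58 − (0.105) = 978459.475 mGal
Free-air correction = 0.3086 × 2997.9 = 925.15 mGal
Free-air anomaly = 978459.475 − 979096.04 + (925.15) = 288.585 mGal
Bouguer slab correction = 0.04193 × 2.37 × 2997.9 = 297.91 mGal
Simple Bouguer anomaly = 288.585 − (297.91) = -9.325 mGal
Complete Bouguer anomaly = -9.325 + 0.53 = -8.795 mGal

-8.8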